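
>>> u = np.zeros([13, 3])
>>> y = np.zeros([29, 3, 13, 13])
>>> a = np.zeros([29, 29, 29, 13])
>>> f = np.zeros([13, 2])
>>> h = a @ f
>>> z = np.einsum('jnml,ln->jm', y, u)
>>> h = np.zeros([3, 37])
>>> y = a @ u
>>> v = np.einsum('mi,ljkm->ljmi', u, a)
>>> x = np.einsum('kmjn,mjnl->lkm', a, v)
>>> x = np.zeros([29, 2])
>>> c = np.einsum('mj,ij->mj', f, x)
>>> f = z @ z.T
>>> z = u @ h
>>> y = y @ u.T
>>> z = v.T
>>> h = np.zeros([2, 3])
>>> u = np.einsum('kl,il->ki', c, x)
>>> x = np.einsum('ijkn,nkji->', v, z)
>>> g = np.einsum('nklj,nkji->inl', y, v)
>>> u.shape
(13, 29)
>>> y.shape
(29, 29, 29, 13)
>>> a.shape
(29, 29, 29, 13)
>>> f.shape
(29, 29)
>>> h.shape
(2, 3)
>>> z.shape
(3, 13, 29, 29)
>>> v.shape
(29, 29, 13, 3)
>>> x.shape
()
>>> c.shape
(13, 2)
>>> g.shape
(3, 29, 29)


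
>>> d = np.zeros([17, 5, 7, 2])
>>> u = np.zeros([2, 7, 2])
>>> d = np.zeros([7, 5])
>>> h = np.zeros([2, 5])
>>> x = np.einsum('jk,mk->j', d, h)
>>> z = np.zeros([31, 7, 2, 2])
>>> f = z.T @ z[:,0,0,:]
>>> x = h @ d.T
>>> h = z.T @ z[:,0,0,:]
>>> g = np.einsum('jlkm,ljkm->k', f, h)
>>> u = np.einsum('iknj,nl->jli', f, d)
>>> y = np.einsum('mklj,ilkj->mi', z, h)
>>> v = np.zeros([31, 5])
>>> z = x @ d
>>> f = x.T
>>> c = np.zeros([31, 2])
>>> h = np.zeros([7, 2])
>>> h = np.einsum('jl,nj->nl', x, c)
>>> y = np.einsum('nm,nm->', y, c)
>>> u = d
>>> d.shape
(7, 5)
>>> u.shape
(7, 5)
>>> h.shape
(31, 7)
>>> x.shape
(2, 7)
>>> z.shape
(2, 5)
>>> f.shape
(7, 2)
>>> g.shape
(7,)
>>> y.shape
()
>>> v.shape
(31, 5)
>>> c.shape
(31, 2)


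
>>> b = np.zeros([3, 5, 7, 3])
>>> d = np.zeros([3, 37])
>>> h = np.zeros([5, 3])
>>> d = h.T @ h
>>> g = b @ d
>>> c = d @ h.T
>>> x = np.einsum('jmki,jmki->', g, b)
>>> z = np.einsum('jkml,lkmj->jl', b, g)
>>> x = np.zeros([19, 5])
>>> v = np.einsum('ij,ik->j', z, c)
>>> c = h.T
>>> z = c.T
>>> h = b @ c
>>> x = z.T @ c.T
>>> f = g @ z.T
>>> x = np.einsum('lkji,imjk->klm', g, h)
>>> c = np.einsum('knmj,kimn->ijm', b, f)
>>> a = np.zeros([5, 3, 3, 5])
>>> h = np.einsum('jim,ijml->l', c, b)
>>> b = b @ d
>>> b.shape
(3, 5, 7, 3)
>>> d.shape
(3, 3)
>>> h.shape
(3,)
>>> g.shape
(3, 5, 7, 3)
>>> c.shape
(5, 3, 7)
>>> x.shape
(5, 3, 5)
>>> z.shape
(5, 3)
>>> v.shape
(3,)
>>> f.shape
(3, 5, 7, 5)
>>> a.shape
(5, 3, 3, 5)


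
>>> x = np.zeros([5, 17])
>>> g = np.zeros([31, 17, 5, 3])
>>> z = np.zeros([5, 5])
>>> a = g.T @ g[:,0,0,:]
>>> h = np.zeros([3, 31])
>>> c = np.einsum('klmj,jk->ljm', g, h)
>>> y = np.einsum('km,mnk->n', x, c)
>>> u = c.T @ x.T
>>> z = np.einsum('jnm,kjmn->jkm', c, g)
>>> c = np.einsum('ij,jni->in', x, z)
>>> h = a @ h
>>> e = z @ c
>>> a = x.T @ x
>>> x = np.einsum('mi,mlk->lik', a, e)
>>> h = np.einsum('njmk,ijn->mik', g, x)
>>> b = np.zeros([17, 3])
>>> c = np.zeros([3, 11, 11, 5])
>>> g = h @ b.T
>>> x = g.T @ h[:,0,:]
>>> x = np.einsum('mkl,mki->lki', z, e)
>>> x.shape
(5, 31, 31)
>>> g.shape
(5, 31, 17)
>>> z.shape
(17, 31, 5)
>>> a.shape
(17, 17)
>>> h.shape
(5, 31, 3)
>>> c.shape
(3, 11, 11, 5)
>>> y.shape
(3,)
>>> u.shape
(5, 3, 5)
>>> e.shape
(17, 31, 31)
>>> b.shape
(17, 3)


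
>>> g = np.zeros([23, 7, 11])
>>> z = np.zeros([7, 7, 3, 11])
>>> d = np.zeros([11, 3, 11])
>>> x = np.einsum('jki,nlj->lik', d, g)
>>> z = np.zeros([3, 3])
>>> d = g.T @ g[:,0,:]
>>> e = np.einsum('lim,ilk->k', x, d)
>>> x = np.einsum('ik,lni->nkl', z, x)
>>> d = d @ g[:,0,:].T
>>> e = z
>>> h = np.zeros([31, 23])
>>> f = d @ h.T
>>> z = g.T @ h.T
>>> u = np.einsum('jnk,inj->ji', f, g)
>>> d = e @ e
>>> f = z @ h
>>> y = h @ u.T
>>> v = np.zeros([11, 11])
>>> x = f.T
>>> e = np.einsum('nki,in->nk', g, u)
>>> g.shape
(23, 7, 11)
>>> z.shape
(11, 7, 31)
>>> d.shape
(3, 3)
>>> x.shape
(23, 7, 11)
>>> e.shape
(23, 7)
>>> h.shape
(31, 23)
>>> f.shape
(11, 7, 23)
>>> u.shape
(11, 23)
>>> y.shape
(31, 11)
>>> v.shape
(11, 11)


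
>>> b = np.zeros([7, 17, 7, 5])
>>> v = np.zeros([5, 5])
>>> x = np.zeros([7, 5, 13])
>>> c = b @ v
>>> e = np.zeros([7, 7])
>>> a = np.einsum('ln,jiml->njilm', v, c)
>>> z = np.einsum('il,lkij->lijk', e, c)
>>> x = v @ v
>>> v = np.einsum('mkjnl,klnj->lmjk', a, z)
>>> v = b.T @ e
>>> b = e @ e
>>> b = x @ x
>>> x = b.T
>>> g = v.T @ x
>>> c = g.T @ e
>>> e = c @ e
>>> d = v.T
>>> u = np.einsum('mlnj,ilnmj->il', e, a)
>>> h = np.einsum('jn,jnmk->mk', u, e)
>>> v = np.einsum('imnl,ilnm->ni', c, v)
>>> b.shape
(5, 5)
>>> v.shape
(17, 5)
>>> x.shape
(5, 5)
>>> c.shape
(5, 7, 17, 7)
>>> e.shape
(5, 7, 17, 7)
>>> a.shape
(5, 7, 17, 5, 7)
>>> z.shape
(7, 7, 5, 17)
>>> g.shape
(7, 17, 7, 5)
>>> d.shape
(7, 17, 7, 5)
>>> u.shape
(5, 7)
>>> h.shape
(17, 7)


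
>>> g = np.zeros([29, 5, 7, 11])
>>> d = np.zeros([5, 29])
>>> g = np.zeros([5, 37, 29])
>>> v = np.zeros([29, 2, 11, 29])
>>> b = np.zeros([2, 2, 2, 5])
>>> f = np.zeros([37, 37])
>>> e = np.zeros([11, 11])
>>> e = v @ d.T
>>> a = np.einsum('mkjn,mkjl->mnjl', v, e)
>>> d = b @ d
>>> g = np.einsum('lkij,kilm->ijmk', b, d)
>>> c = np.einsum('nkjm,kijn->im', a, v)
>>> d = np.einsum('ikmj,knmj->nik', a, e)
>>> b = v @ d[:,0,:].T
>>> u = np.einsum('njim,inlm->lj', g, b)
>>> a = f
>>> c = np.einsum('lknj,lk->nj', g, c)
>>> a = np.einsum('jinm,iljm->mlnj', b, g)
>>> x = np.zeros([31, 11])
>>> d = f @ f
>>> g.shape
(2, 5, 29, 2)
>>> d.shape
(37, 37)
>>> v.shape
(29, 2, 11, 29)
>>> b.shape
(29, 2, 11, 2)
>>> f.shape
(37, 37)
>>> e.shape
(29, 2, 11, 5)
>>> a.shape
(2, 5, 11, 29)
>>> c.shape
(29, 2)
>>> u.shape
(11, 5)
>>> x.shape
(31, 11)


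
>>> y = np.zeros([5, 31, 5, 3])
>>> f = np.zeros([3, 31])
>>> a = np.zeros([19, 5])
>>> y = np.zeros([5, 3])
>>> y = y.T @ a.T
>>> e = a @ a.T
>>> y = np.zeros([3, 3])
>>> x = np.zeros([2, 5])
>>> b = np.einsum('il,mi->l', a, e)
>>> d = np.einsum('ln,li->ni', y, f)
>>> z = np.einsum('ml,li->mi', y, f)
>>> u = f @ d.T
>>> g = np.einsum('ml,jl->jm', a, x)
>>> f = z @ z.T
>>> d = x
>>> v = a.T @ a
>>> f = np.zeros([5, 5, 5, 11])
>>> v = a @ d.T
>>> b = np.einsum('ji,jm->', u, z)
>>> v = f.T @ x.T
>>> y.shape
(3, 3)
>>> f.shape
(5, 5, 5, 11)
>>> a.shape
(19, 5)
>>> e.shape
(19, 19)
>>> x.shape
(2, 5)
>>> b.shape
()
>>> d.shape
(2, 5)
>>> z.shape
(3, 31)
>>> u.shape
(3, 3)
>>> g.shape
(2, 19)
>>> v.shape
(11, 5, 5, 2)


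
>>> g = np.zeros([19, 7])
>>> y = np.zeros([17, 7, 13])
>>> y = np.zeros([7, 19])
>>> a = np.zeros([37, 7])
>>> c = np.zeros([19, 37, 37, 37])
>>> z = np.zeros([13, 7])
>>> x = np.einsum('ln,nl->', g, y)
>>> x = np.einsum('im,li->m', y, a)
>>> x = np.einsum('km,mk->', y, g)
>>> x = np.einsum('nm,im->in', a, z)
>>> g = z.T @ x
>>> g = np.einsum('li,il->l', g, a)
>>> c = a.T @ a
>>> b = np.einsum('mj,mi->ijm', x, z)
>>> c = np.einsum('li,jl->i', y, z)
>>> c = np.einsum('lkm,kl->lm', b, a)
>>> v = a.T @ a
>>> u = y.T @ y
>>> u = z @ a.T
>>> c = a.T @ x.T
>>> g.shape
(7,)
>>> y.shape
(7, 19)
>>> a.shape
(37, 7)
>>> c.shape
(7, 13)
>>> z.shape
(13, 7)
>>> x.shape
(13, 37)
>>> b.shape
(7, 37, 13)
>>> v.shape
(7, 7)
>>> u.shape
(13, 37)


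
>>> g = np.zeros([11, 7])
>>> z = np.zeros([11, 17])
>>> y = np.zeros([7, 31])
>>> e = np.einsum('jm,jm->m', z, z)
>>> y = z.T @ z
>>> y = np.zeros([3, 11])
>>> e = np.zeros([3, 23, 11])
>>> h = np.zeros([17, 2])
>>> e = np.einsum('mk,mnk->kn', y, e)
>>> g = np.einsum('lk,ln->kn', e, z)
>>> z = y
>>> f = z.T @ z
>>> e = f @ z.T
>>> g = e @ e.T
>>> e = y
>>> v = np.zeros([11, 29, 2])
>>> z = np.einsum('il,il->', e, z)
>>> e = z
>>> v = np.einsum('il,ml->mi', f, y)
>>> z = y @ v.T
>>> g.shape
(11, 11)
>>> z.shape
(3, 3)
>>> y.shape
(3, 11)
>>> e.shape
()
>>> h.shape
(17, 2)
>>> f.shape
(11, 11)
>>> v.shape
(3, 11)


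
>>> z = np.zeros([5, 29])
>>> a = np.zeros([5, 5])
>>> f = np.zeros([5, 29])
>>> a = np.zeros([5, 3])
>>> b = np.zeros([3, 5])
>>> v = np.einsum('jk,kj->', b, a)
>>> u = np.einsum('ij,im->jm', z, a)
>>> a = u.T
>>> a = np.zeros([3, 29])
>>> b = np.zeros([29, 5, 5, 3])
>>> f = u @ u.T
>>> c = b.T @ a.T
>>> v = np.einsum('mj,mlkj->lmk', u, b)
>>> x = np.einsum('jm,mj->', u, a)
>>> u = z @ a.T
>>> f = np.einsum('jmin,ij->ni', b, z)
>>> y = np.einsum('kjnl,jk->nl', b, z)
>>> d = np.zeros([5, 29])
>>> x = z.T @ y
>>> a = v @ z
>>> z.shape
(5, 29)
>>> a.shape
(5, 29, 29)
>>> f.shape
(3, 5)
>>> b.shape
(29, 5, 5, 3)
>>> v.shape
(5, 29, 5)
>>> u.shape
(5, 3)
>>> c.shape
(3, 5, 5, 3)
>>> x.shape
(29, 3)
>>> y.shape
(5, 3)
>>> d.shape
(5, 29)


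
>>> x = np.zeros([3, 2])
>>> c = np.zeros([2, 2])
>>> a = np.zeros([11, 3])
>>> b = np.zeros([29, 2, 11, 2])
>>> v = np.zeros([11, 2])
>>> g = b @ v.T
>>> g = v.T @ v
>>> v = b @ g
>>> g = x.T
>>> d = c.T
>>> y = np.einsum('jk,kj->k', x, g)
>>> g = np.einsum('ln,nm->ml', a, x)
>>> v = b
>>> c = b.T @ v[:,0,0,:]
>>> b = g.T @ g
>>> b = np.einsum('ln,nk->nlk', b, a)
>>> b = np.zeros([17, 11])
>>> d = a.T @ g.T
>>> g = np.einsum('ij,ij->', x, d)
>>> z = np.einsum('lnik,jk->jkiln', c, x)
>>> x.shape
(3, 2)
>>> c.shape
(2, 11, 2, 2)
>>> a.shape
(11, 3)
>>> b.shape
(17, 11)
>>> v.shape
(29, 2, 11, 2)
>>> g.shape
()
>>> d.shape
(3, 2)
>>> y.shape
(2,)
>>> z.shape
(3, 2, 2, 2, 11)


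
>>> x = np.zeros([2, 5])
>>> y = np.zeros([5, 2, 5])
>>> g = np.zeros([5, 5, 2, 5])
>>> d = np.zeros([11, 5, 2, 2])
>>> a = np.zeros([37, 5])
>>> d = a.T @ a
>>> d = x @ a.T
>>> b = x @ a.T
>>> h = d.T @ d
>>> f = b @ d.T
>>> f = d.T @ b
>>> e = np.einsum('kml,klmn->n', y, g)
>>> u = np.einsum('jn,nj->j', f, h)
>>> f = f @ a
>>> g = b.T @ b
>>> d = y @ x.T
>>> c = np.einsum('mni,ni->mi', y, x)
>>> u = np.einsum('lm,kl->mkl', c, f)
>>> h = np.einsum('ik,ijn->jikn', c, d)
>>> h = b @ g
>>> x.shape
(2, 5)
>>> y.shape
(5, 2, 5)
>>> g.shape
(37, 37)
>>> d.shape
(5, 2, 2)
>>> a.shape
(37, 5)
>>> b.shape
(2, 37)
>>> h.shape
(2, 37)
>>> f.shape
(37, 5)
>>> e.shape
(5,)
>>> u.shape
(5, 37, 5)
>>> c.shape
(5, 5)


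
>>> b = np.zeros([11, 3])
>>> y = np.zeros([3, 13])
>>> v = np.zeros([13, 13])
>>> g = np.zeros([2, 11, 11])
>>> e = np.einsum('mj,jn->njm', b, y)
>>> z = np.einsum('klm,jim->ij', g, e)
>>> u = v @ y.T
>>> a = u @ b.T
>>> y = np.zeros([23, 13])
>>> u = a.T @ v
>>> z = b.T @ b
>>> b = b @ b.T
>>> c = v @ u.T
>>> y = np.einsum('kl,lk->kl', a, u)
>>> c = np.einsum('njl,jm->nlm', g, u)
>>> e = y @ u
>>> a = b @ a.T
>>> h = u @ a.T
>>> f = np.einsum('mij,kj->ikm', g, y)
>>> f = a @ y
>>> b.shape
(11, 11)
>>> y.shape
(13, 11)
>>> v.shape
(13, 13)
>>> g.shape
(2, 11, 11)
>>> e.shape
(13, 13)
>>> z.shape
(3, 3)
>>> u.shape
(11, 13)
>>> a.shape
(11, 13)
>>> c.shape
(2, 11, 13)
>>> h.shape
(11, 11)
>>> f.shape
(11, 11)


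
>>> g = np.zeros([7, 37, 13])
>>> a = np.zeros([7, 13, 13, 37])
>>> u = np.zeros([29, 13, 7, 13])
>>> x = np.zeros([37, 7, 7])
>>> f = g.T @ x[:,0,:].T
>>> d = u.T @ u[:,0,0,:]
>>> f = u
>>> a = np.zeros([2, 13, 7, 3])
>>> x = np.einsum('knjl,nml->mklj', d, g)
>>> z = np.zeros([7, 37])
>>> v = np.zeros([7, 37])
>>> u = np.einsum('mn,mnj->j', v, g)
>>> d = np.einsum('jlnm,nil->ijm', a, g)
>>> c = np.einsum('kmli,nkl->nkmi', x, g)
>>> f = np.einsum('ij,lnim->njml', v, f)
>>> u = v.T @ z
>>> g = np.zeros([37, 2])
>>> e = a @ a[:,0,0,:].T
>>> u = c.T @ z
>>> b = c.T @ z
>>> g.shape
(37, 2)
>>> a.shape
(2, 13, 7, 3)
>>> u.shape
(13, 13, 37, 37)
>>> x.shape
(37, 13, 13, 13)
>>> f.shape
(13, 37, 13, 29)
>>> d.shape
(37, 2, 3)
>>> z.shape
(7, 37)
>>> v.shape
(7, 37)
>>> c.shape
(7, 37, 13, 13)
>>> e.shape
(2, 13, 7, 2)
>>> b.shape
(13, 13, 37, 37)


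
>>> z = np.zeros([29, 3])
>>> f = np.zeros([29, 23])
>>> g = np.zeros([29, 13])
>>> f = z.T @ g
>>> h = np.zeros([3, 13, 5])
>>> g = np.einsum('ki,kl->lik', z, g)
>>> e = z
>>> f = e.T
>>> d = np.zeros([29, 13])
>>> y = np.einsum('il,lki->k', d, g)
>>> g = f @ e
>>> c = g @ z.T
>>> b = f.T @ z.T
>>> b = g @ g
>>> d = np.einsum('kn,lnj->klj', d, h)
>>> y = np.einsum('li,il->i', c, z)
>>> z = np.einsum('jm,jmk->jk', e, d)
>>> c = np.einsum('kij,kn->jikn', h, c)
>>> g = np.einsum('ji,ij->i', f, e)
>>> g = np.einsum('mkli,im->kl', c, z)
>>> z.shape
(29, 5)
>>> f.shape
(3, 29)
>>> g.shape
(13, 3)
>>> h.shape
(3, 13, 5)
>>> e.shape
(29, 3)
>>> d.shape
(29, 3, 5)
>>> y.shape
(29,)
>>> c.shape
(5, 13, 3, 29)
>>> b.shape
(3, 3)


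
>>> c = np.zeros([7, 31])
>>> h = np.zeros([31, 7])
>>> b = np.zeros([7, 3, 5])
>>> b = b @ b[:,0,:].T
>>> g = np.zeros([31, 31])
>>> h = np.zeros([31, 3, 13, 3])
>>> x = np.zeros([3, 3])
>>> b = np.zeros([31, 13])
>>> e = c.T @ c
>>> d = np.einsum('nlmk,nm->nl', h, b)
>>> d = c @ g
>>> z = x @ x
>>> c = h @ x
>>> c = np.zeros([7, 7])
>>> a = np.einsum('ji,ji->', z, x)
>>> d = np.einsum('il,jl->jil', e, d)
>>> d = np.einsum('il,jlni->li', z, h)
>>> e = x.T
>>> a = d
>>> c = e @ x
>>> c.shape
(3, 3)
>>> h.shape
(31, 3, 13, 3)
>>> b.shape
(31, 13)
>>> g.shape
(31, 31)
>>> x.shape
(3, 3)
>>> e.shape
(3, 3)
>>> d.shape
(3, 3)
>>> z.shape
(3, 3)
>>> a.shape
(3, 3)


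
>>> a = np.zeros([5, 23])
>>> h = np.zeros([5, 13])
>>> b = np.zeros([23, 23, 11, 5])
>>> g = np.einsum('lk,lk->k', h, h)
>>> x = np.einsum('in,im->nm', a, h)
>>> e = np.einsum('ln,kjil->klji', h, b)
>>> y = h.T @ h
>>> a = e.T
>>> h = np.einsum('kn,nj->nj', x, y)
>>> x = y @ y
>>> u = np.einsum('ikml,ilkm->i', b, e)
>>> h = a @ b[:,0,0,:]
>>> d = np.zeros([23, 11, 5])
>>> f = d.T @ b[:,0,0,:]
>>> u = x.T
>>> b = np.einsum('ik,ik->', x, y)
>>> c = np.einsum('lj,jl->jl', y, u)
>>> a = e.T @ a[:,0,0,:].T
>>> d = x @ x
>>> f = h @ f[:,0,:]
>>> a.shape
(11, 23, 5, 11)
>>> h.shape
(11, 23, 5, 5)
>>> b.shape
()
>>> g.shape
(13,)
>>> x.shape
(13, 13)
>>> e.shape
(23, 5, 23, 11)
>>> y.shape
(13, 13)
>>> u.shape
(13, 13)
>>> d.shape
(13, 13)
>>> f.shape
(11, 23, 5, 5)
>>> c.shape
(13, 13)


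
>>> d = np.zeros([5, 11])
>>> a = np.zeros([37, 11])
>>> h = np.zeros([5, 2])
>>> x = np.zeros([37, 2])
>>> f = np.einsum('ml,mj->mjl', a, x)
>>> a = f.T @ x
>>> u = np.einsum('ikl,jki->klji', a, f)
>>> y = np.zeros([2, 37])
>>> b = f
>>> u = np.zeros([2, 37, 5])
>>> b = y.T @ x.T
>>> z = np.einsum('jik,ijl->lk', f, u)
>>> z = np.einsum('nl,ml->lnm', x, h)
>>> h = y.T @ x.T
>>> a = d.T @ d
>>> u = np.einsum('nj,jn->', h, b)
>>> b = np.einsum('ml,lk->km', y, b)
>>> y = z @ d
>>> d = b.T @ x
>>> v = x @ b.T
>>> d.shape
(2, 2)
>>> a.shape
(11, 11)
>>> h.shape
(37, 37)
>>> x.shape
(37, 2)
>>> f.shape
(37, 2, 11)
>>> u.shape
()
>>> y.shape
(2, 37, 11)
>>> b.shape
(37, 2)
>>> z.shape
(2, 37, 5)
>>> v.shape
(37, 37)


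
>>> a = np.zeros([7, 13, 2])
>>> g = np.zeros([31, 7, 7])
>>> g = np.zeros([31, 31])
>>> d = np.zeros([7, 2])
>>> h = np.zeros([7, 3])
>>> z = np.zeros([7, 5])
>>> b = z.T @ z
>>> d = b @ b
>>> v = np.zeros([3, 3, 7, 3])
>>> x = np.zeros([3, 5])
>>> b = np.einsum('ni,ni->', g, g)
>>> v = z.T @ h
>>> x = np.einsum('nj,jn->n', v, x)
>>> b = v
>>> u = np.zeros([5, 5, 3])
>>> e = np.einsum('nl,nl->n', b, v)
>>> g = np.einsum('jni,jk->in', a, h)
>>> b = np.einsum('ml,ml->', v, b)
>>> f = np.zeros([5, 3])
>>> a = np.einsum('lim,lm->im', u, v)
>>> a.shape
(5, 3)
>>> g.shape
(2, 13)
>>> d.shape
(5, 5)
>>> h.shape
(7, 3)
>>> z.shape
(7, 5)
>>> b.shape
()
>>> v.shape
(5, 3)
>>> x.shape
(5,)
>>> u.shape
(5, 5, 3)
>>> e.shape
(5,)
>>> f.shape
(5, 3)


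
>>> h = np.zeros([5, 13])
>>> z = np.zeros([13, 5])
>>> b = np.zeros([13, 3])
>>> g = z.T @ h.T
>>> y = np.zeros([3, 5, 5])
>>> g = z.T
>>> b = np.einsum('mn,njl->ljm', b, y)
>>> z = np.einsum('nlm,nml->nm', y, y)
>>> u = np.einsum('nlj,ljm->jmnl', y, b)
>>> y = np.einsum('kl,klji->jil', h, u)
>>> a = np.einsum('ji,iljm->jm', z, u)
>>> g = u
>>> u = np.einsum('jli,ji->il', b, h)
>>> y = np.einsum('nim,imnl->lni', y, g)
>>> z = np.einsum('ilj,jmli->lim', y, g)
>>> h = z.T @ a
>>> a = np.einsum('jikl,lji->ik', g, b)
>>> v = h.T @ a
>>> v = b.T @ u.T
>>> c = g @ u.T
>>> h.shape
(13, 5, 5)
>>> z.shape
(3, 5, 13)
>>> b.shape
(5, 5, 13)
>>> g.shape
(5, 13, 3, 5)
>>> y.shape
(5, 3, 5)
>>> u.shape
(13, 5)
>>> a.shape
(13, 3)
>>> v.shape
(13, 5, 13)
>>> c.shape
(5, 13, 3, 13)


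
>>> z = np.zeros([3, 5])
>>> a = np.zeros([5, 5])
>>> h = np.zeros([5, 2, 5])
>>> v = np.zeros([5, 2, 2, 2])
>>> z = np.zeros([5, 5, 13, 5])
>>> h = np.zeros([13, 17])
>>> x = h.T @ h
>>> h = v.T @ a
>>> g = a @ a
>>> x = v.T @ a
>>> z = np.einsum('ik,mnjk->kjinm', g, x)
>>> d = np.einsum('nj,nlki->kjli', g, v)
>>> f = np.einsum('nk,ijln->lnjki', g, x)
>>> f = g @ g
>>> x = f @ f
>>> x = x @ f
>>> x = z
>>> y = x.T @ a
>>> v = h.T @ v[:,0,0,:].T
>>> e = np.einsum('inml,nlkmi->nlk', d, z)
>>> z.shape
(5, 2, 5, 2, 2)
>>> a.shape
(5, 5)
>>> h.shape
(2, 2, 2, 5)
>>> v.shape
(5, 2, 2, 5)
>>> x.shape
(5, 2, 5, 2, 2)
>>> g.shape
(5, 5)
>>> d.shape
(2, 5, 2, 2)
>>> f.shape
(5, 5)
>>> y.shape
(2, 2, 5, 2, 5)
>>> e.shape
(5, 2, 5)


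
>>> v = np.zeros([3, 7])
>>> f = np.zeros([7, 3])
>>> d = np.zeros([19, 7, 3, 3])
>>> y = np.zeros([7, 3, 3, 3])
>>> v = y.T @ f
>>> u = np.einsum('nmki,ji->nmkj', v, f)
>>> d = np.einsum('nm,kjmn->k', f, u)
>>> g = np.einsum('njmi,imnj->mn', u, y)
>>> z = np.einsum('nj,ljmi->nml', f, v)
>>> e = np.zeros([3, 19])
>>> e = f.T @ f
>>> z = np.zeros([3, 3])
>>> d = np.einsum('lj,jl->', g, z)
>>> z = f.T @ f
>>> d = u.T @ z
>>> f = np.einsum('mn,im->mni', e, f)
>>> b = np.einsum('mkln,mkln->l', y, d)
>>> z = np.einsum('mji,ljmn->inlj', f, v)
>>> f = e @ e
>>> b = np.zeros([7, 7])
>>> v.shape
(3, 3, 3, 3)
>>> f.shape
(3, 3)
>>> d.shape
(7, 3, 3, 3)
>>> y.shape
(7, 3, 3, 3)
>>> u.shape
(3, 3, 3, 7)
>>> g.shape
(3, 3)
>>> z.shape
(7, 3, 3, 3)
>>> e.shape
(3, 3)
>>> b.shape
(7, 7)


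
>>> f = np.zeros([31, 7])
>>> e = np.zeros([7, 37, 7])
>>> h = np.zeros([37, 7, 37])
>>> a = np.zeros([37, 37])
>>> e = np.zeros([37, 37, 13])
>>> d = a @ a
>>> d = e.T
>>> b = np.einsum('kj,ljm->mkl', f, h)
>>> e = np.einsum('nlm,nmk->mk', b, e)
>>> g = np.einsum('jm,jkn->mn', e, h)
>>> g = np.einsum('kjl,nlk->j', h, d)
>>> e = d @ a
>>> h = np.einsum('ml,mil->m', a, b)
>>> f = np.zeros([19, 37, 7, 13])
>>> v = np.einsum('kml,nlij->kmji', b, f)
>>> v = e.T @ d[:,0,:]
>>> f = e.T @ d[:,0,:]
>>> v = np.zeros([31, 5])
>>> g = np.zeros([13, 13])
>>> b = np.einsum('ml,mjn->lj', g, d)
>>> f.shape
(37, 37, 37)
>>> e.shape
(13, 37, 37)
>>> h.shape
(37,)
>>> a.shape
(37, 37)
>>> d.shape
(13, 37, 37)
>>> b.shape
(13, 37)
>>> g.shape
(13, 13)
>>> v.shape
(31, 5)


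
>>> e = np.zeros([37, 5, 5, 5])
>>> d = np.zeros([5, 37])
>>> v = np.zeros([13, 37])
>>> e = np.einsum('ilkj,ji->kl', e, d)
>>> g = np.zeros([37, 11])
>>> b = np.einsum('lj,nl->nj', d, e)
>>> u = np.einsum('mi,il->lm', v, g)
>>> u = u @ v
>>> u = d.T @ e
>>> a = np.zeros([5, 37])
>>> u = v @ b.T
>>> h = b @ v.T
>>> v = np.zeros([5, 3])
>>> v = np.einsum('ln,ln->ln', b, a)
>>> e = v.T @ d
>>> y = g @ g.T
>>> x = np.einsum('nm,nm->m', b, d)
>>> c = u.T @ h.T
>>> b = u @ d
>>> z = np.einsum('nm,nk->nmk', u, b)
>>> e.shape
(37, 37)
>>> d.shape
(5, 37)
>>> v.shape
(5, 37)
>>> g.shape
(37, 11)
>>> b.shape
(13, 37)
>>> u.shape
(13, 5)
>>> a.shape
(5, 37)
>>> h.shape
(5, 13)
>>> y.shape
(37, 37)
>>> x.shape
(37,)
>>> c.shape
(5, 5)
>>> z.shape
(13, 5, 37)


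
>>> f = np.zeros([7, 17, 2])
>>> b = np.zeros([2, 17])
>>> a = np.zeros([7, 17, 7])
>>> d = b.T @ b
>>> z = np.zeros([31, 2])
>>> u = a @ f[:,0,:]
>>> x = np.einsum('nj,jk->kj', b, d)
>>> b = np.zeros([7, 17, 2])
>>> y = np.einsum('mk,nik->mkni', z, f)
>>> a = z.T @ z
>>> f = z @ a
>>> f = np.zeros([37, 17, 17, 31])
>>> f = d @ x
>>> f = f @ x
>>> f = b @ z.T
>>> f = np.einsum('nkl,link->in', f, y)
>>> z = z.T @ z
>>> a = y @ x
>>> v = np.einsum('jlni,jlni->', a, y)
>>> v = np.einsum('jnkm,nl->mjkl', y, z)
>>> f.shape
(2, 7)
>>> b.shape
(7, 17, 2)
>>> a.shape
(31, 2, 7, 17)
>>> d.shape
(17, 17)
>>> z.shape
(2, 2)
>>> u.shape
(7, 17, 2)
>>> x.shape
(17, 17)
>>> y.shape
(31, 2, 7, 17)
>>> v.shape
(17, 31, 7, 2)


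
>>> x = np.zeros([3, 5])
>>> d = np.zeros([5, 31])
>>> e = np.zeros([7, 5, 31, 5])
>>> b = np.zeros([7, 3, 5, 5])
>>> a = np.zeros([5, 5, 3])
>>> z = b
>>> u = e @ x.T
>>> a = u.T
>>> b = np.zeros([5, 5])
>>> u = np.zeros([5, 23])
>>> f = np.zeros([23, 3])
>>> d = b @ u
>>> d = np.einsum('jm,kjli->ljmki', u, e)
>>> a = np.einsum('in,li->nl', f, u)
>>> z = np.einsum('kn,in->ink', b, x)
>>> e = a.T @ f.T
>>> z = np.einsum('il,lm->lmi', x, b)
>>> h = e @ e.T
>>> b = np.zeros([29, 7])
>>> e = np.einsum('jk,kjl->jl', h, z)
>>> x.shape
(3, 5)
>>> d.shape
(31, 5, 23, 7, 5)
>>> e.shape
(5, 3)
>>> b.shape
(29, 7)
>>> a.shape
(3, 5)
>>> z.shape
(5, 5, 3)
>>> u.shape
(5, 23)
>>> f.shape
(23, 3)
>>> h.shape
(5, 5)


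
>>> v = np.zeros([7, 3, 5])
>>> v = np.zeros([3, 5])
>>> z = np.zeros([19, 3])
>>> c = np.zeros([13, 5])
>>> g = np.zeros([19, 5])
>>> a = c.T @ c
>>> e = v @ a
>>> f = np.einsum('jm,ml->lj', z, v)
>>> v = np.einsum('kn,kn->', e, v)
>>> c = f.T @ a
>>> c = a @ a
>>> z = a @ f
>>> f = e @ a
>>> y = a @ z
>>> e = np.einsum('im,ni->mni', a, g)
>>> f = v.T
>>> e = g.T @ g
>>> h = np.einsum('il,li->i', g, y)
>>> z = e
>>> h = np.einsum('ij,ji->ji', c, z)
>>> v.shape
()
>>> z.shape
(5, 5)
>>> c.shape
(5, 5)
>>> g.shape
(19, 5)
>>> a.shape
(5, 5)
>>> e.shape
(5, 5)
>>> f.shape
()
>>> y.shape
(5, 19)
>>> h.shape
(5, 5)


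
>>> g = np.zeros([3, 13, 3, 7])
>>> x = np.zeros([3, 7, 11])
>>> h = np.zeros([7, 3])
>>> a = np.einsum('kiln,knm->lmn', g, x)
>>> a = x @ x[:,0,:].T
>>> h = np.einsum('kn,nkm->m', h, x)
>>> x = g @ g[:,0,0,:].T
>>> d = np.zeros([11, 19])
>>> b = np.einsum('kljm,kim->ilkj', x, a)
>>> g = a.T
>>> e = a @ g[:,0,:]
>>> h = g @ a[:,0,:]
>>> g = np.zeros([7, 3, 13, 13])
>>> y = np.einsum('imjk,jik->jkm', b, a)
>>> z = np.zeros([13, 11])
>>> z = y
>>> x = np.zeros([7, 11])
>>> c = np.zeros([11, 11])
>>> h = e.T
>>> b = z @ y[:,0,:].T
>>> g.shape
(7, 3, 13, 13)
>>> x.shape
(7, 11)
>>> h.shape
(3, 7, 3)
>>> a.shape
(3, 7, 3)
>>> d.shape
(11, 19)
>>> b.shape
(3, 3, 3)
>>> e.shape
(3, 7, 3)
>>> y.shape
(3, 3, 13)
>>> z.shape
(3, 3, 13)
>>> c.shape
(11, 11)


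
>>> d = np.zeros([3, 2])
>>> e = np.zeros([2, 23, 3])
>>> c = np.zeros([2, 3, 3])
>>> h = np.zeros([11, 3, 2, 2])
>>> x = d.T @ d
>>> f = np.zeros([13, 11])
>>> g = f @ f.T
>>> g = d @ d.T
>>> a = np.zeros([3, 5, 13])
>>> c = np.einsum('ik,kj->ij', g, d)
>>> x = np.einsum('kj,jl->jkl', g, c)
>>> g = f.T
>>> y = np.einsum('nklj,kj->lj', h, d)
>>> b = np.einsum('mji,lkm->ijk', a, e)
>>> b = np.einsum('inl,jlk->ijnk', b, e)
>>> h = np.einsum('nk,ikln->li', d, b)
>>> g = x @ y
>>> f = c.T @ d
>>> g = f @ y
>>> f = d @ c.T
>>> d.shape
(3, 2)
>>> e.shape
(2, 23, 3)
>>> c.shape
(3, 2)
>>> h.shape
(5, 13)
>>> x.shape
(3, 3, 2)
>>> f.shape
(3, 3)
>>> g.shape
(2, 2)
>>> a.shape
(3, 5, 13)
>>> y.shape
(2, 2)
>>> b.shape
(13, 2, 5, 3)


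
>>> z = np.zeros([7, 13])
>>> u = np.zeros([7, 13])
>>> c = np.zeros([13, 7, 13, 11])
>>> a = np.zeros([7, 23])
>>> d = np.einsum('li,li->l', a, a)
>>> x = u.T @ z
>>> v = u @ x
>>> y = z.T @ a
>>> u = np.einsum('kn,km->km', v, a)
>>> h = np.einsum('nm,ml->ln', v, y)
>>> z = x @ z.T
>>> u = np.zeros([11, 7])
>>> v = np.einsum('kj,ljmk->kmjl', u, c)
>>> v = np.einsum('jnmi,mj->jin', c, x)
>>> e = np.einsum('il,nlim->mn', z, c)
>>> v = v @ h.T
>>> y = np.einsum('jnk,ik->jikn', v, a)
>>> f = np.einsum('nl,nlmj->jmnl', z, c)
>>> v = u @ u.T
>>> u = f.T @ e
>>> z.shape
(13, 7)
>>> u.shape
(7, 13, 13, 13)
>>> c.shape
(13, 7, 13, 11)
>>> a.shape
(7, 23)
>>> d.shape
(7,)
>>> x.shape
(13, 13)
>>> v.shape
(11, 11)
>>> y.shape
(13, 7, 23, 11)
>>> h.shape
(23, 7)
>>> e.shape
(11, 13)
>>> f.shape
(11, 13, 13, 7)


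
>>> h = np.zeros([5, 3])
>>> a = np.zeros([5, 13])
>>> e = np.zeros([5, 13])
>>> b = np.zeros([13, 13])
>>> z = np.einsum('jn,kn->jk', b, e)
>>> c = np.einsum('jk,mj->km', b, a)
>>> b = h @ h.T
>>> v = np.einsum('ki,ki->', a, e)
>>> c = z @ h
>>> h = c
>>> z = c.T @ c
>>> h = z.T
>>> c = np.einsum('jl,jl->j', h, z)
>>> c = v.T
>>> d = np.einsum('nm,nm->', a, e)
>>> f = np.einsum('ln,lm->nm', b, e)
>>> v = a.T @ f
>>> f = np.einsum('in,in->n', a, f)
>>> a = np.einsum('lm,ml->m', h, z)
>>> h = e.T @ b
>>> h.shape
(13, 5)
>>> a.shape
(3,)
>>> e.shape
(5, 13)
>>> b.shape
(5, 5)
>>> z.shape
(3, 3)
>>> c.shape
()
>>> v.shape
(13, 13)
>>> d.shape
()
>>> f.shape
(13,)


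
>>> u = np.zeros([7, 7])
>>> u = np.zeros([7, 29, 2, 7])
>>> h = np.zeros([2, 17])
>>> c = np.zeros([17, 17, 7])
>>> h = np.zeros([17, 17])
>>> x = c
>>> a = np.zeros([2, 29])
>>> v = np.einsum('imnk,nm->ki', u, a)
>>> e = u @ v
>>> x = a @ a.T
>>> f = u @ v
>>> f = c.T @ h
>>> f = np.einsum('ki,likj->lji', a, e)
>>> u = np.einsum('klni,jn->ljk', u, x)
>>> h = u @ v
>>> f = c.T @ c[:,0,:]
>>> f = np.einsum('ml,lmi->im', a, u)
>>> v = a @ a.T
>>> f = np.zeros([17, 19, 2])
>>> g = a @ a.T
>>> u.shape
(29, 2, 7)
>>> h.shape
(29, 2, 7)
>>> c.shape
(17, 17, 7)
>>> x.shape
(2, 2)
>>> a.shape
(2, 29)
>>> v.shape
(2, 2)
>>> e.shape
(7, 29, 2, 7)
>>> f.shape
(17, 19, 2)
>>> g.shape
(2, 2)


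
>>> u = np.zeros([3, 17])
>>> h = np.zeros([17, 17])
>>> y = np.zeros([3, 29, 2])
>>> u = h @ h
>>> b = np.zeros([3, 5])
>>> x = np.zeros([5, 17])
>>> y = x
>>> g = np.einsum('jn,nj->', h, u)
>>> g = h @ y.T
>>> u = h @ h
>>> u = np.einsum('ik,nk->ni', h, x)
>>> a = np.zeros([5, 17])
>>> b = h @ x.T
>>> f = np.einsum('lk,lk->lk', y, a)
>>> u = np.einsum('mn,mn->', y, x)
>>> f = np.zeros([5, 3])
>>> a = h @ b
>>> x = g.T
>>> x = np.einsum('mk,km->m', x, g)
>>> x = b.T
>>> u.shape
()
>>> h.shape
(17, 17)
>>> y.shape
(5, 17)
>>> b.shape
(17, 5)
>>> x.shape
(5, 17)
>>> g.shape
(17, 5)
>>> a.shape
(17, 5)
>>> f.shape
(5, 3)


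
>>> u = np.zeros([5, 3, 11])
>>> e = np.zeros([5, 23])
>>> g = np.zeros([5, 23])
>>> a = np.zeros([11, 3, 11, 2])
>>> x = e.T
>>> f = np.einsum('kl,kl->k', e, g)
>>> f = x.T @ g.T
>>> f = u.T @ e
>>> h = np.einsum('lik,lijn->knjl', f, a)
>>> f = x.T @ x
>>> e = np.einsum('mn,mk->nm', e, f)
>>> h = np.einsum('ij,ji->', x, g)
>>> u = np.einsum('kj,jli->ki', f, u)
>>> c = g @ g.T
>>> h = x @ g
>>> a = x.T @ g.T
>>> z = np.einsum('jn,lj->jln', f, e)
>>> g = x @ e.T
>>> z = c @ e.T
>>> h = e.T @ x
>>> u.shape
(5, 11)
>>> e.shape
(23, 5)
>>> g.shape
(23, 23)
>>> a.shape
(5, 5)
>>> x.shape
(23, 5)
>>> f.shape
(5, 5)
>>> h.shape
(5, 5)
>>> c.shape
(5, 5)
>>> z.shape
(5, 23)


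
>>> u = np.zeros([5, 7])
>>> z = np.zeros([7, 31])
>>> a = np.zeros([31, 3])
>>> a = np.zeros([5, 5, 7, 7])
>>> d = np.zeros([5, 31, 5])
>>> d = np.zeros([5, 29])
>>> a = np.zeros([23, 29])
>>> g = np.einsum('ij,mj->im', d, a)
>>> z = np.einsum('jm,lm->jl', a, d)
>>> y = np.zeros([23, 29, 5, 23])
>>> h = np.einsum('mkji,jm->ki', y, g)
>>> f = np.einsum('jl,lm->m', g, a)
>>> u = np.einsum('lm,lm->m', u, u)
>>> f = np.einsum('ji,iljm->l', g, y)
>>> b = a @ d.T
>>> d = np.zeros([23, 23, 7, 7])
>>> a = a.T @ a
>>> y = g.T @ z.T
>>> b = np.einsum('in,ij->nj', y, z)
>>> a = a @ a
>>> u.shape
(7,)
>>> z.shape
(23, 5)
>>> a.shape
(29, 29)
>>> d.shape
(23, 23, 7, 7)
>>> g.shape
(5, 23)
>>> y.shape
(23, 23)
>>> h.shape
(29, 23)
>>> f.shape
(29,)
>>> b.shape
(23, 5)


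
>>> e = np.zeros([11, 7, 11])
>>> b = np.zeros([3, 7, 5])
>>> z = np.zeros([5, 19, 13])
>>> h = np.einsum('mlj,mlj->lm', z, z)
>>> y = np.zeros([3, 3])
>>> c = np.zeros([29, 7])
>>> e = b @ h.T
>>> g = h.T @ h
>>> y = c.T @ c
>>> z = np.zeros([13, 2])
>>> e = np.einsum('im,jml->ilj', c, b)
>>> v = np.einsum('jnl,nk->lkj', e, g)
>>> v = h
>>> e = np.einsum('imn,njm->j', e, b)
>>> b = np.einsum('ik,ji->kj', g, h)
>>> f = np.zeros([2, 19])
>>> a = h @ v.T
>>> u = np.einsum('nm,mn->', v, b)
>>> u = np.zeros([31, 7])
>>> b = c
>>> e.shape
(7,)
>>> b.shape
(29, 7)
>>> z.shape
(13, 2)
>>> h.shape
(19, 5)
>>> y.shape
(7, 7)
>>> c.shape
(29, 7)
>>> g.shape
(5, 5)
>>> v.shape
(19, 5)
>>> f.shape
(2, 19)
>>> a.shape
(19, 19)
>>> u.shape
(31, 7)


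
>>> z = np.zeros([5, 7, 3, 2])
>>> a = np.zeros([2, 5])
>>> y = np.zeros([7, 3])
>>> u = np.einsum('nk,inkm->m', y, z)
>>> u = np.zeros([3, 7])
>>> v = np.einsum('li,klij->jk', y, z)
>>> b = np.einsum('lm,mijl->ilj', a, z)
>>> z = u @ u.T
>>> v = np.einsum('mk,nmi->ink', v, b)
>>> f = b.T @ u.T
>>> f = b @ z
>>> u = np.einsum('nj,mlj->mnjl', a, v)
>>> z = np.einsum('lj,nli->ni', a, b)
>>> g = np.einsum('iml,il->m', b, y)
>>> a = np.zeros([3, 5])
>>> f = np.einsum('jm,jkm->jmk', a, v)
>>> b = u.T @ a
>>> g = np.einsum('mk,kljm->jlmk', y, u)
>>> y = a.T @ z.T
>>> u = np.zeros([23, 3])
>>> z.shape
(7, 3)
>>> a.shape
(3, 5)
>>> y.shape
(5, 7)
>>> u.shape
(23, 3)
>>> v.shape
(3, 7, 5)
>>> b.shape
(7, 5, 2, 5)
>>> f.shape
(3, 5, 7)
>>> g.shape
(5, 2, 7, 3)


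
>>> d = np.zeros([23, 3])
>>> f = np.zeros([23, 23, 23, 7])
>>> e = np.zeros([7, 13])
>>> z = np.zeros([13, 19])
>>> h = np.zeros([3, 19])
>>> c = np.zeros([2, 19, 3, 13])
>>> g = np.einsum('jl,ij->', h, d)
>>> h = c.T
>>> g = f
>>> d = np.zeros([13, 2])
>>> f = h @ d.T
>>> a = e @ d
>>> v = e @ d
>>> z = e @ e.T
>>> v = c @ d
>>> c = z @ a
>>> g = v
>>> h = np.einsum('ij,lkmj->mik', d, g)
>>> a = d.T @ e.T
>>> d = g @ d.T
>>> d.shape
(2, 19, 3, 13)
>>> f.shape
(13, 3, 19, 13)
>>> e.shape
(7, 13)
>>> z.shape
(7, 7)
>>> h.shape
(3, 13, 19)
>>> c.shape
(7, 2)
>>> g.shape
(2, 19, 3, 2)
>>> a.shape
(2, 7)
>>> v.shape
(2, 19, 3, 2)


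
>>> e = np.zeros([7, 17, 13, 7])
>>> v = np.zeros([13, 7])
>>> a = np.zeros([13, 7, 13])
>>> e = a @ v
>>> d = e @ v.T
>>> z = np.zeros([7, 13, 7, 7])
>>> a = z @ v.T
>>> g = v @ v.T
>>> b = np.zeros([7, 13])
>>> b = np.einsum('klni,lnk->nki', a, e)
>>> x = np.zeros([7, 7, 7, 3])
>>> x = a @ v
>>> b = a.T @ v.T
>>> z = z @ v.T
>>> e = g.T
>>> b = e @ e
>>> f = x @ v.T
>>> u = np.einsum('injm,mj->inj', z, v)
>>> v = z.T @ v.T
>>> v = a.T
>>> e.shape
(13, 13)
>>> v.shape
(13, 7, 13, 7)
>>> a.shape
(7, 13, 7, 13)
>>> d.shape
(13, 7, 13)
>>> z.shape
(7, 13, 7, 13)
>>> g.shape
(13, 13)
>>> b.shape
(13, 13)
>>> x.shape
(7, 13, 7, 7)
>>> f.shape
(7, 13, 7, 13)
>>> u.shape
(7, 13, 7)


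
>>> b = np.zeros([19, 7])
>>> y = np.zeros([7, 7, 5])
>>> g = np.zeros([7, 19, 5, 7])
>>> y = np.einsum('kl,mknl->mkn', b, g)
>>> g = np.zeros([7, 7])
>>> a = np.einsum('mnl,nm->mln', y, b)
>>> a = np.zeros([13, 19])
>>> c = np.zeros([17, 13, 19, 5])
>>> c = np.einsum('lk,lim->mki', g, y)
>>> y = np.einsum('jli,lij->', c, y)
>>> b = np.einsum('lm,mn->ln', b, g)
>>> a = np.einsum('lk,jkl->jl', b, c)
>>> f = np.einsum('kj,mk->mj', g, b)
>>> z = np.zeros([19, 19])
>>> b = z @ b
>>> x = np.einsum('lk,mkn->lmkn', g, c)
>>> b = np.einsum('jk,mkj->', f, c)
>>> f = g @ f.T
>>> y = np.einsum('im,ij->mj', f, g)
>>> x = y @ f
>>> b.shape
()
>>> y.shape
(19, 7)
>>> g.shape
(7, 7)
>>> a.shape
(5, 19)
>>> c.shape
(5, 7, 19)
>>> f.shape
(7, 19)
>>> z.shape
(19, 19)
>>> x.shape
(19, 19)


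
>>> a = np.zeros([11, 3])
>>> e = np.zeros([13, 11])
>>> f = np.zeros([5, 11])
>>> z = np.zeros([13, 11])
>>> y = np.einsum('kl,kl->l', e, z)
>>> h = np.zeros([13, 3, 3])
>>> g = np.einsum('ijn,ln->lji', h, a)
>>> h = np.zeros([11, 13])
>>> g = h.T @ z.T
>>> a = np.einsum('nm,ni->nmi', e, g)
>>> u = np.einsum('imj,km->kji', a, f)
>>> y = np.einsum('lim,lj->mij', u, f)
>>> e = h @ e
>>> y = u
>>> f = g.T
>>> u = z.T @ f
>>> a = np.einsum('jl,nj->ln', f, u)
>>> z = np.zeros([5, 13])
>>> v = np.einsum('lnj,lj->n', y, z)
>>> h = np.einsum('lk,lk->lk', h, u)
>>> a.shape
(13, 11)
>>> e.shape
(11, 11)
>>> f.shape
(13, 13)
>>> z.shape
(5, 13)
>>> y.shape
(5, 13, 13)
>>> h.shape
(11, 13)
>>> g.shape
(13, 13)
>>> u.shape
(11, 13)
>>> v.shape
(13,)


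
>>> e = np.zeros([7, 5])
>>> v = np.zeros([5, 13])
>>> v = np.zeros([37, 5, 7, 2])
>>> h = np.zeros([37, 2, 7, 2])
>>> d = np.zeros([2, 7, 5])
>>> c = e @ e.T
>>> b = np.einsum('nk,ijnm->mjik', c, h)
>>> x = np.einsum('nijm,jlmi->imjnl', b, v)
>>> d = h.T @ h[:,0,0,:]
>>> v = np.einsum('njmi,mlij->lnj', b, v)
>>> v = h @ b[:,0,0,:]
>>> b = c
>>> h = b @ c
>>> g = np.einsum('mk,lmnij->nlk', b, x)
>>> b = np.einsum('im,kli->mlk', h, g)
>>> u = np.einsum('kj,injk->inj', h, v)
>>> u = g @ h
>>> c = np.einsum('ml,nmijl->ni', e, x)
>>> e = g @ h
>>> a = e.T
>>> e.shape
(37, 2, 7)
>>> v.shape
(37, 2, 7, 7)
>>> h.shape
(7, 7)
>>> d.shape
(2, 7, 2, 2)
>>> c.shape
(2, 37)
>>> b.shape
(7, 2, 37)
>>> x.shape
(2, 7, 37, 2, 5)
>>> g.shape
(37, 2, 7)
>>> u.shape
(37, 2, 7)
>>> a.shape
(7, 2, 37)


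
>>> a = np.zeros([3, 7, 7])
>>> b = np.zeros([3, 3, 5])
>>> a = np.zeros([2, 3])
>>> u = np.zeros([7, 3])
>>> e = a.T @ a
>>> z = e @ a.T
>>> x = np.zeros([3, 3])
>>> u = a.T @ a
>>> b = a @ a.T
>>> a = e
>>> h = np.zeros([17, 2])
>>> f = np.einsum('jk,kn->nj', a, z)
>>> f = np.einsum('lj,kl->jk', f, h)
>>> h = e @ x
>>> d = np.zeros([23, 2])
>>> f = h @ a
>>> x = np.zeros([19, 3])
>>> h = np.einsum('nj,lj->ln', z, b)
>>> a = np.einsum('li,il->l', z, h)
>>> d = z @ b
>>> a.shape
(3,)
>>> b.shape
(2, 2)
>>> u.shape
(3, 3)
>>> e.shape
(3, 3)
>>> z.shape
(3, 2)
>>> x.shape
(19, 3)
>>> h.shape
(2, 3)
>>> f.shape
(3, 3)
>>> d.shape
(3, 2)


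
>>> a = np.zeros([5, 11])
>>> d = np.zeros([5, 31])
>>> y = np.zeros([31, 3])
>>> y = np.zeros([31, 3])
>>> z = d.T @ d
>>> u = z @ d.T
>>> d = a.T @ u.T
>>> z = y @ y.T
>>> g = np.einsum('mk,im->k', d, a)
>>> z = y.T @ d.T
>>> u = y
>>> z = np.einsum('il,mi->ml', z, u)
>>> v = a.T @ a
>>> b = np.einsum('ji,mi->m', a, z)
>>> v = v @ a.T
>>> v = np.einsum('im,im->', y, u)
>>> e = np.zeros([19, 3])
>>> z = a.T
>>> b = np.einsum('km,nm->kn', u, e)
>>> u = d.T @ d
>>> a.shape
(5, 11)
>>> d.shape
(11, 31)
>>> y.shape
(31, 3)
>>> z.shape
(11, 5)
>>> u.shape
(31, 31)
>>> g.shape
(31,)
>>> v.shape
()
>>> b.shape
(31, 19)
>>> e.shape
(19, 3)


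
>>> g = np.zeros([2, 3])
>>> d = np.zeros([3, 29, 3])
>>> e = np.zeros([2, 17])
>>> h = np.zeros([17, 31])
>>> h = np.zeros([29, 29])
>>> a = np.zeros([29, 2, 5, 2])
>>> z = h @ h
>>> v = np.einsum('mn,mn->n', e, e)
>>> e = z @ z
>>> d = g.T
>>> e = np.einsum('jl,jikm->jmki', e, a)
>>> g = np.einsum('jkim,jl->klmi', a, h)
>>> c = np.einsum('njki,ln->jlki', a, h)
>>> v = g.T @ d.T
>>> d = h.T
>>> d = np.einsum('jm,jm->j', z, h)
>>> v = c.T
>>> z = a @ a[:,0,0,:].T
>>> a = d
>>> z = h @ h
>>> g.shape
(2, 29, 2, 5)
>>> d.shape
(29,)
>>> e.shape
(29, 2, 5, 2)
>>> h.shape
(29, 29)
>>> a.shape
(29,)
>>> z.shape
(29, 29)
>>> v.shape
(2, 5, 29, 2)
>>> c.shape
(2, 29, 5, 2)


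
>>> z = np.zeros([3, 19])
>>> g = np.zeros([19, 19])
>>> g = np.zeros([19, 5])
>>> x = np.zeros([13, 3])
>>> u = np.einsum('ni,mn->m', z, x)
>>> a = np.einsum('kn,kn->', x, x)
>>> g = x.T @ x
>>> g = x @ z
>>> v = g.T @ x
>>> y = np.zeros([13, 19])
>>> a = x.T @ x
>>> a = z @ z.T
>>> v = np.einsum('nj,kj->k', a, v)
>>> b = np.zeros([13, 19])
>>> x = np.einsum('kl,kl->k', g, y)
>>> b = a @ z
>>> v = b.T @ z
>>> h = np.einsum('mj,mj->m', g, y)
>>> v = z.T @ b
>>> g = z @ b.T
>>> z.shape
(3, 19)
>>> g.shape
(3, 3)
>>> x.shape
(13,)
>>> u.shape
(13,)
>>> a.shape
(3, 3)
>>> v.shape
(19, 19)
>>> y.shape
(13, 19)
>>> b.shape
(3, 19)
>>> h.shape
(13,)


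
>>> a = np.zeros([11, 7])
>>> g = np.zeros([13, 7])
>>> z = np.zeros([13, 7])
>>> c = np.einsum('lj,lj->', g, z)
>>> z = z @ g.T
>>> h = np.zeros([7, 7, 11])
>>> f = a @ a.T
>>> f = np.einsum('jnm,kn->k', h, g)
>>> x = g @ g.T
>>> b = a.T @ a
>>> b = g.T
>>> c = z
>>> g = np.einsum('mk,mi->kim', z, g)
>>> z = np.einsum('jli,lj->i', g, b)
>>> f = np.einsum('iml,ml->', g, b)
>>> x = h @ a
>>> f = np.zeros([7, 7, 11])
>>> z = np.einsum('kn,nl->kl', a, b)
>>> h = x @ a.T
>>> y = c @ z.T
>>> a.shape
(11, 7)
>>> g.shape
(13, 7, 13)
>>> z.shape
(11, 13)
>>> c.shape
(13, 13)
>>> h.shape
(7, 7, 11)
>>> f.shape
(7, 7, 11)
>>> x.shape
(7, 7, 7)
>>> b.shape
(7, 13)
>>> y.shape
(13, 11)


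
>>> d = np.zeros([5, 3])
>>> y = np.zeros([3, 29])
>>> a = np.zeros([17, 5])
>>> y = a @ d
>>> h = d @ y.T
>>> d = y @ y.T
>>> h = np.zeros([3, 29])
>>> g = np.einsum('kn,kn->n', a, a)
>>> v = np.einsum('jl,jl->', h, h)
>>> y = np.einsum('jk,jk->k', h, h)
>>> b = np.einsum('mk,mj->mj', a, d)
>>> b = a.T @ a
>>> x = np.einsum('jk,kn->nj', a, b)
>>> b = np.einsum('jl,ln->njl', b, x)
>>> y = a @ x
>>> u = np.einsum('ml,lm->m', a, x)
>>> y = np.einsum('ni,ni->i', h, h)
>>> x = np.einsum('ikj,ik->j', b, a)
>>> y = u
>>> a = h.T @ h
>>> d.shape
(17, 17)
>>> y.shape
(17,)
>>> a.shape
(29, 29)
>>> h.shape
(3, 29)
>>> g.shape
(5,)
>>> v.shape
()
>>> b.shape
(17, 5, 5)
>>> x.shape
(5,)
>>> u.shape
(17,)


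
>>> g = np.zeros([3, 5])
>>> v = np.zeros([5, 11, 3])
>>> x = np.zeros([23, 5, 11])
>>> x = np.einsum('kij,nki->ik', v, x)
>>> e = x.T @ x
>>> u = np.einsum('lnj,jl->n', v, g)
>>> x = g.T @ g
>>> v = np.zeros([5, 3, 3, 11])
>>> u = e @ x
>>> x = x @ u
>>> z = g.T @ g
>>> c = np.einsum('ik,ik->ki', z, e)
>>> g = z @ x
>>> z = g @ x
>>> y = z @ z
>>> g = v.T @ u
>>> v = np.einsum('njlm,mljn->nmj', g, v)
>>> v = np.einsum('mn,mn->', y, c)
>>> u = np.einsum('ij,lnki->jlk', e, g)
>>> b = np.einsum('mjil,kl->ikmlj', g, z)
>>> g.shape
(11, 3, 3, 5)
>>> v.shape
()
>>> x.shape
(5, 5)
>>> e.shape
(5, 5)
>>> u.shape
(5, 11, 3)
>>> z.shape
(5, 5)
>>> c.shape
(5, 5)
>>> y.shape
(5, 5)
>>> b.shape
(3, 5, 11, 5, 3)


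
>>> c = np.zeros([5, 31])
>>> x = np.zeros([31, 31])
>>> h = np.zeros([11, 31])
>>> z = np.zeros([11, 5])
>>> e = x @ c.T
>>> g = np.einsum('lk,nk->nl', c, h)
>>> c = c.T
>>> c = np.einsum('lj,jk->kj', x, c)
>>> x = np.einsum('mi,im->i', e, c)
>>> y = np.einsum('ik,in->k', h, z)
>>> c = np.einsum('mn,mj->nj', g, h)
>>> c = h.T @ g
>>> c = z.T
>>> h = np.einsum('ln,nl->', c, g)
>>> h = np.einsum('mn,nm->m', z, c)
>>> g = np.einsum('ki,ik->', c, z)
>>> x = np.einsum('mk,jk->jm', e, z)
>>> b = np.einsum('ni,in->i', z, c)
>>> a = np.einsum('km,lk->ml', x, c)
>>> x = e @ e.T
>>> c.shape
(5, 11)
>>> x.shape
(31, 31)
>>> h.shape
(11,)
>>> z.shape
(11, 5)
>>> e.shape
(31, 5)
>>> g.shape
()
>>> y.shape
(31,)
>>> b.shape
(5,)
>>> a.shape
(31, 5)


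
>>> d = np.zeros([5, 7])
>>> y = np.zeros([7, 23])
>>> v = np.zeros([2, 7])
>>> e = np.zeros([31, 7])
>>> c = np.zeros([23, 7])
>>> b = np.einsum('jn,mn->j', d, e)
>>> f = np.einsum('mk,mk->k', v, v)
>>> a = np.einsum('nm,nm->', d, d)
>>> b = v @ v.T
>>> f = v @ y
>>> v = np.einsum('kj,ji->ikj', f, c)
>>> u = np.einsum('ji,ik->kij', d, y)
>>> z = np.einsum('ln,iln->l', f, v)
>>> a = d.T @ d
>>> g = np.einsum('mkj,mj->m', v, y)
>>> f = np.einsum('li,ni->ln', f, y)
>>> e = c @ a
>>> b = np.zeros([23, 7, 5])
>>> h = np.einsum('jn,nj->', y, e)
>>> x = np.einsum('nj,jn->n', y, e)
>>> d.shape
(5, 7)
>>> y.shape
(7, 23)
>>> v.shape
(7, 2, 23)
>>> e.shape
(23, 7)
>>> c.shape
(23, 7)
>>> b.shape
(23, 7, 5)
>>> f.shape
(2, 7)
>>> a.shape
(7, 7)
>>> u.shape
(23, 7, 5)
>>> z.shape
(2,)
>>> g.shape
(7,)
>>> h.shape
()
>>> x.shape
(7,)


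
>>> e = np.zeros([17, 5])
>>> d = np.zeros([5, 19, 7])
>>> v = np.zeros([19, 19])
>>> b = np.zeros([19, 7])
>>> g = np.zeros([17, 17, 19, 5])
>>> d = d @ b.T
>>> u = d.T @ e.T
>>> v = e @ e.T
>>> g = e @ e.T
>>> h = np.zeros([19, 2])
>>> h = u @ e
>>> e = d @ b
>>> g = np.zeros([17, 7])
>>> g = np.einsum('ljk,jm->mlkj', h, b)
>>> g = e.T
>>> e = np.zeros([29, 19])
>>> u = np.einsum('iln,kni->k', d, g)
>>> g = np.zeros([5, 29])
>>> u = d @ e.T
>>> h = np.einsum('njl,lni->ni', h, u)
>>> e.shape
(29, 19)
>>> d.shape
(5, 19, 19)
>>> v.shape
(17, 17)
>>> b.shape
(19, 7)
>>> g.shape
(5, 29)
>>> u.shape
(5, 19, 29)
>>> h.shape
(19, 29)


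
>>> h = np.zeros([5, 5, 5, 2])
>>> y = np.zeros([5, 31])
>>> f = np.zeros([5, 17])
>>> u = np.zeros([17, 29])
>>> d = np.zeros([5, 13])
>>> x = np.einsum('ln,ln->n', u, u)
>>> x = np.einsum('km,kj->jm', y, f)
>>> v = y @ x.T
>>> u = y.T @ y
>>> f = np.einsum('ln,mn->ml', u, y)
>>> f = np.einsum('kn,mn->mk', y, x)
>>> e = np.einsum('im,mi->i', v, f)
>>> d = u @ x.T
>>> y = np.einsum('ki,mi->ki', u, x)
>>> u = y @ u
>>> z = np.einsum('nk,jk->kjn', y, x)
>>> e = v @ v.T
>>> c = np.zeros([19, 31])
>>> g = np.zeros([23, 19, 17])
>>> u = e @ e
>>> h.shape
(5, 5, 5, 2)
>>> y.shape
(31, 31)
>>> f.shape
(17, 5)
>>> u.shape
(5, 5)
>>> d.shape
(31, 17)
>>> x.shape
(17, 31)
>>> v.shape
(5, 17)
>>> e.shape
(5, 5)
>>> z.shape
(31, 17, 31)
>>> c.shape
(19, 31)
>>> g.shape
(23, 19, 17)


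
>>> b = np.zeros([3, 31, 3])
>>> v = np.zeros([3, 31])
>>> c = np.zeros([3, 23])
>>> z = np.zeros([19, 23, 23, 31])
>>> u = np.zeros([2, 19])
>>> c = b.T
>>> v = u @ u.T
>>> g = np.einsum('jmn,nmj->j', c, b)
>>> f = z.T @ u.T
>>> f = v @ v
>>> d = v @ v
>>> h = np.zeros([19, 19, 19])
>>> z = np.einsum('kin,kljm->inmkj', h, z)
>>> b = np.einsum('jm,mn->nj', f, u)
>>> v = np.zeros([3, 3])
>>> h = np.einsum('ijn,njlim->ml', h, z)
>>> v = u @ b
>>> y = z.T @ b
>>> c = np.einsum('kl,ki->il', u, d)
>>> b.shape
(19, 2)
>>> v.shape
(2, 2)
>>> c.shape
(2, 19)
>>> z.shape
(19, 19, 31, 19, 23)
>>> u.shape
(2, 19)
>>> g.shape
(3,)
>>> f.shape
(2, 2)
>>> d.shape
(2, 2)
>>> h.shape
(23, 31)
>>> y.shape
(23, 19, 31, 19, 2)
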